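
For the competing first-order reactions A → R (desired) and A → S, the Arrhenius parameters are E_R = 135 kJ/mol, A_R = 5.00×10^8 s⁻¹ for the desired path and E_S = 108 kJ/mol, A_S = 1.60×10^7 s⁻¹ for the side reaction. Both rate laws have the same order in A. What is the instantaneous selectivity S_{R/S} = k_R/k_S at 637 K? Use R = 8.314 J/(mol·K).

k_R/k_S = (A_R/A_S)·exp[−(E_R−E_S)/(RT)] = (A_R/A_S)·exp[(E_S−E_R)/(RT)].
(E_S−E_R)/(RT) = (108−135)×10³/(8.314×637) = -27000/5296 = -5.098.
k_R/k_S = (5.00×10^8/1.60×10^7)·exp(-5.098) = 31.25 × 0.006108 = 0.191.

0.191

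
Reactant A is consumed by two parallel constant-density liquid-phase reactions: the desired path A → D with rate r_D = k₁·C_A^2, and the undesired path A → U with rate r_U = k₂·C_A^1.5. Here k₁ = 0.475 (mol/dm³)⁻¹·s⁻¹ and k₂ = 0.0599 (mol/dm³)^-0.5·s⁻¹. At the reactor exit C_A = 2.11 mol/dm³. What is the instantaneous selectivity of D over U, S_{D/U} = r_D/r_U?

11.5

S_{D/U} = r_D/r_U = (k₁·C_A^2)/(k₂·C_A^1.5) = (k₁/k₂)·C_A^0.5.
= (0.475×2.110^2) / (0.0599×2.110^1.5) = 2.115/0.1836 = 11.5.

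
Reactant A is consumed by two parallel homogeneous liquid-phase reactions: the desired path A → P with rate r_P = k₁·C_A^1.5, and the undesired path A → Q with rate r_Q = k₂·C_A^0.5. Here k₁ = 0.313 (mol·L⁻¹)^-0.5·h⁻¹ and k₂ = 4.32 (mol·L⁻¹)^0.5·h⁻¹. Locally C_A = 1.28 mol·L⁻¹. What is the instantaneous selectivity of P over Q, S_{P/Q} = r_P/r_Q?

0.0927

S_{P/Q} = r_P/r_Q = (k₁·C_A^1.5)/(k₂·C_A^0.5) = (k₁/k₂)·C_A.
= (0.313×1.280^1.5) / (4.32×1.280^0.5) = 0.4533/4.888 = 0.0927.
Since the desired path is higher order in A, keeping C_A high (PFR or concentrated feed) favours P.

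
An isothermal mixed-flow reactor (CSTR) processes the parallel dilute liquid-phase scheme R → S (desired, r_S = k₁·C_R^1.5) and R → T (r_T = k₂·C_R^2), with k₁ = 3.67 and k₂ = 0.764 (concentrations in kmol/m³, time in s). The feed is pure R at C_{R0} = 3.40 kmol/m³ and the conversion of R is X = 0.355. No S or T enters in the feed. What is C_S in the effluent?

0.923 kmol/m³

Exit C_R = C_{R0}(1−X) = 3.40×0.645 = 2.193 kmol/m³.
In a CSTR the entire volume is at exit conditions, so r_S = 3.67×2.193^1.5 = 11.92 and r_T = 0.764×2.193^2 = 3.674.
Fraction of consumed R going to S: r_S/(r_S+r_T) = 0.7644.
C_S = 0.7644·C_{R0}·X = 0.7644×3.40×0.355 = 0.923 kmol/m³.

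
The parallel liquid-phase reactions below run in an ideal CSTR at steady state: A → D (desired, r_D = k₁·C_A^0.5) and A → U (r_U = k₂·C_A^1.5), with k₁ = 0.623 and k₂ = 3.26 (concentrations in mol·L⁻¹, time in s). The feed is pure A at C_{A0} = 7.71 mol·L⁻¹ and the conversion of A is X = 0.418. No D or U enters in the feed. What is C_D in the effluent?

0.132 mol·L⁻¹

Exit C_A = C_{A0}(1−X) = 7.71×0.582 = 4.487 mol·L⁻¹.
In a CSTR the entire volume is at exit conditions, so r_D = 0.623×4.487^0.5 = 1.320 and r_U = 3.26×4.487^1.5 = 30.99.
Fraction of consumed A going to D: r_D/(r_D+r_U) = 0.04085.
C_D = 0.04085·C_{A0}·X = 0.04085×7.71×0.418 = 0.132 mol·L⁻¹.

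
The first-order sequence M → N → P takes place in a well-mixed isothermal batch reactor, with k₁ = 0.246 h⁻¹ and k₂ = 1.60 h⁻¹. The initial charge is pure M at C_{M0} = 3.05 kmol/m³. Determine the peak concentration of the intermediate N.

0.334 kmol/m³

Evaluating C_N at t_opt = ln(k₂/k₁)/(k₂−k₁) gives C_{N,max}/C_{M0} = (k₁/k₂)^[k₂/(k₂−k₁)].
= (0.246/1.60)^(1.60/(1.60−0.246)) = (0.1537)^(1.182) = 0.1094.
C_{N,max} = 0.1094×3.05 = 0.334 kmol/m³.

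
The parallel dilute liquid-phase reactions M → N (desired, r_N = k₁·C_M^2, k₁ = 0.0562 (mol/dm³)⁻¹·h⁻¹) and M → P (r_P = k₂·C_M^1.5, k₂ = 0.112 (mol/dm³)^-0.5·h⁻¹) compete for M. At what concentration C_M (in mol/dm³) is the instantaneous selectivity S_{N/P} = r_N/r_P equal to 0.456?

S_{N/P} = (k₁/k₂)·C_M^0.5 ⇒ C_M = (S·k₂/k₁)^(2).
= (0.456×0.112/0.0562)^(2) = (0.9088)^(2) = 0.826 mol/dm³.

0.826 mol/dm³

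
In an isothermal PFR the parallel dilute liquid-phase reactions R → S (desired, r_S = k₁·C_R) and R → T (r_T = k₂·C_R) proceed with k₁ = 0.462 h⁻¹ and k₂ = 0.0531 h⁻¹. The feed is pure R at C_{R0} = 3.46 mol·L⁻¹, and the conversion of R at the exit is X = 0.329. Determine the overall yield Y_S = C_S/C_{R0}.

C_R = C_{R0}(1−X) = 2.322 mol·L⁻¹.
Both paths are first order in R, so the instantaneous fraction to S is constant: dC_S/d(−C_R) = k₁/(k₁+k₂) = 0.8969.
C_S = 0.8969·(C_{R0}−C_R) = 0.8969×1.138 = 1.02 mol·L⁻¹.
Y_S = C_S/C_{R0} = 1.021/3.46 = 0.295.

0.295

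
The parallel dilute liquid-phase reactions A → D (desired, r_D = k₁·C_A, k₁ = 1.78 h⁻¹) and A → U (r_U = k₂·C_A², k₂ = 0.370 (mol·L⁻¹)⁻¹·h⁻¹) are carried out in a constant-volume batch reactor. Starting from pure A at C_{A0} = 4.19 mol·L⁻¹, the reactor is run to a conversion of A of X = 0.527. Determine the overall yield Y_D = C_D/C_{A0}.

0.323

C_A = C_{A0}(1−X) = 1.982 mol·L⁻¹.
Along a PFR/batch, dC_D/dC_A = −r_D/(r_D+r_U) = −k₁/(k₁+k₂·C_A).
Integrating from C_{A0} to C_A: C_D = (1.78/0.370)·ln[(1.78+0.370·4.19)/(1.78+0.370·1.98)] = 4.811·ln(3.330/2.513) = 1.354 mol·L⁻¹.
Y_D = C_D/C_{A0} = 1.354/4.19 = 0.323.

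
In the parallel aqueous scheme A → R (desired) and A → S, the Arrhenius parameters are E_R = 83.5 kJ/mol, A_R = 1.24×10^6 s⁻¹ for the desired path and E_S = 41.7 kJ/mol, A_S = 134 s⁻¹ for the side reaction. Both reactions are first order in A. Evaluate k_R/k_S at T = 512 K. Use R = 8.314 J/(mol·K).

k_R/k_S = (A_R/A_S)·exp[−(E_R−E_S)/(RT)] = (A_R/A_S)·exp[(E_S−E_R)/(RT)].
(E_S−E_R)/(RT) = (41.7−83.5)×10³/(8.314×512) = -41800/4257 = -9.820.
k_R/k_S = (1.24×10^6/134)·exp(-9.820) = 9254 × 5.437×10^-5 = 0.503.
Since E_R > E_S, raising the temperature improves selectivity toward R.

0.503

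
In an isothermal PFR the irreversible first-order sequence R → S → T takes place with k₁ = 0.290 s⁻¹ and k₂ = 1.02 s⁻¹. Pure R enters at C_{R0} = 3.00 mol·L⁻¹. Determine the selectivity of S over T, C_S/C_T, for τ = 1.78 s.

0.747

For first-order series with pure R initially, C_S(τ) = k₁C_{R0}/(k₂−k₁)·(e^(−k₁τ) − e^(−k₂τ)).
e^(−k₁τ) = e^(−0.290×1.78) = e^(−0.5162) = 0.5968; e^(−k₂τ) = e^(−1.816) = 0.1627.
C_S = 0.290×3.00/(1.02−0.290) × (0.5968−0.1627) = 1.192×0.4340 = 0.5173 mol·L⁻¹.
C_R = C_{R0}e^(−k₁τ) = 1.790 mol·L⁻¹, so C_T = C_{R0}−C_R−C_S = 0.6924 mol·L⁻¹; C_S/C_T = 0.747.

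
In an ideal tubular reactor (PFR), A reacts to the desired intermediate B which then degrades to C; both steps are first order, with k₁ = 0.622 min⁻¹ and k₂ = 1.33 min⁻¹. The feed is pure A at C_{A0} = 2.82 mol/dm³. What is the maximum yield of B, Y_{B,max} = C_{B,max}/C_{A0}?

0.240

Evaluating C_B at τ_opt = ln(k₂/k₁)/(k₂−k₁) gives C_{B,max}/C_{A0} = (k₁/k₂)^[k₂/(k₂−k₁)].
= (0.622/1.33)^(1.33/(1.33−0.622)) = (0.4677)^(1.879) = 0.2399.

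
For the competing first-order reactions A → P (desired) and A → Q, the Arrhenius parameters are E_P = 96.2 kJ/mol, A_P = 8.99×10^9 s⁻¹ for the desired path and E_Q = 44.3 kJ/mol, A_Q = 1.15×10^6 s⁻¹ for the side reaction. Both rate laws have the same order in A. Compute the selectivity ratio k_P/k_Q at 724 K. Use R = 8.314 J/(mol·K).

1.41

With equal orders, S_{P/Q} = k_P/k_Q = (A_P/A_Q)·exp[(E_Q−E_P)/(RT)].
(E_Q−E_P)/(RT) = (44.3−96.2)×10³/(8.314×724) = -51900/6019 = -8.622.
k_P/k_Q = (8.99×10^9/1.15×10^6)·exp(-8.622) = 7817 × 1.801×10^-4 = 1.41.
Since E_P > E_Q, raising the temperature improves selectivity toward P.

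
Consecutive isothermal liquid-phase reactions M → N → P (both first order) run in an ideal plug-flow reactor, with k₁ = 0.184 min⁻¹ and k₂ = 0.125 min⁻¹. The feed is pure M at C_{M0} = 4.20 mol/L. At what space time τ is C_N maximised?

6.55 min

For first-order series the maximum of C_N occurs at τ_opt = ln(k₂/k₁)/(k₂−k₁).
= ln(0.125/0.184)/(0.125−0.184) = ln(0.6793)/-0.05900 = -0.3866/-0.05900 = 6.55 min.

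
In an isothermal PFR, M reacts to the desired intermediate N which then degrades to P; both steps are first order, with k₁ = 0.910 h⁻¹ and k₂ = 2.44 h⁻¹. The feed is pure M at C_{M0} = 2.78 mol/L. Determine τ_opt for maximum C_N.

0.645 h

Setting dC_N/dτ = 0 gives τ_opt = ln(k₂/k₁)/(k₂−k₁).
= ln(2.44/0.910)/(2.44−0.910) = ln(2.681)/1.530 = 0.9863/1.530 = 0.645 h.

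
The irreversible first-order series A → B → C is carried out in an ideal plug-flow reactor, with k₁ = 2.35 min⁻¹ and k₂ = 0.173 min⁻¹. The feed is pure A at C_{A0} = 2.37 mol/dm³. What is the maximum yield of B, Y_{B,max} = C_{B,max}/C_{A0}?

Evaluating C_B at τ_opt = ln(k₂/k₁)/(k₂−k₁) gives C_{B,max}/C_{A0} = (k₁/k₂)^[k₂/(k₂−k₁)].
= (2.35/0.173)^(0.173/(0.173−2.35)) = (13.58)^(-0.07947) = 0.8128.

0.813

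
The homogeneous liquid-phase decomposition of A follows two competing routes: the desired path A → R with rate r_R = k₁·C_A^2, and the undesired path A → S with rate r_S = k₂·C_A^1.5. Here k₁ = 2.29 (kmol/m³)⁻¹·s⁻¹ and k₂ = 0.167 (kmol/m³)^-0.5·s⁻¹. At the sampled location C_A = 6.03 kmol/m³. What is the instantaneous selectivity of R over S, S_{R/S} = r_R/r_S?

33.7

S_{R/S} = r_R/r_S = (k₁·C_A^2)/(k₂·C_A^1.5) = (k₁/k₂)·C_A^0.5.
= (2.29×6.030^2) / (0.167×6.030^1.5) = 83.27/2.473 = 33.7.
Since the desired path is higher order in A, keeping C_A high (PFR or concentrated feed) favours R.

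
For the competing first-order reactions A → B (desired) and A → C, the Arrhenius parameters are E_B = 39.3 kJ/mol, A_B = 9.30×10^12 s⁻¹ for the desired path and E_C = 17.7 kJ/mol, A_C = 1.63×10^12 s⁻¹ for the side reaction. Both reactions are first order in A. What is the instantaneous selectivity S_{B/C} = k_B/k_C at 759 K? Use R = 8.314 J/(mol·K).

0.186

Since both paths have the same order in A, the concentration cancels and S_{B/C} = k_B/k_C = (A_B/A_C)·exp[(E_C−E_B)/(RT)].
(E_C−E_B)/(RT) = (17.7−39.3)×10³/(8.314×759) = -21600/6310 = -3.423.
k_B/k_C = (9.30×10^12/1.63×10^12)·exp(-3.423) = 5.706 × 0.03262 = 0.186.
Since E_B > E_C, raising the temperature improves selectivity toward B.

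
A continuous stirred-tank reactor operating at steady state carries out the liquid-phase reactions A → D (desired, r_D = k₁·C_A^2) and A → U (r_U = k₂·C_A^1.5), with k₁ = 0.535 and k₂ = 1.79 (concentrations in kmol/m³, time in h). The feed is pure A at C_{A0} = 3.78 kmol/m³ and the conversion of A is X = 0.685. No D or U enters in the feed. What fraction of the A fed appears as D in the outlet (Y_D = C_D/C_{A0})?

0.168

Exit C_A = C_{A0}(1−X) = 3.78×0.315 = 1.191 kmol/m³.
A CSTR operates uniformly at the exit composition, giving r_D = 0.7585 and r_U = 2.326 (each k·C_A^n at C_A = 1.191).
Fraction of consumed A going to D: r_D/(r_D+r_U) = 0.2459.
C_D = 0.2459·C_{A0}·X = 0.2459×3.78×0.685 = 0.637 kmol/m³; Y_D = C_D/C_{A0} = 0.168.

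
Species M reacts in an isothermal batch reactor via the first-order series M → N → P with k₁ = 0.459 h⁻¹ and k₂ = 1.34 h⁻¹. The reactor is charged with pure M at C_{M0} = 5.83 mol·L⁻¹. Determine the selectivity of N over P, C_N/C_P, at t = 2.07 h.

0.380

Solving the coupled first-order balances gives C_N(t) = [k₁/(k₂−k₁)]·C_{M0}·(e^(−k₁t) − e^(−k₂t)).
e^(−k₁t) = e^(−0.459×2.07) = e^(−0.9501) = 0.3867; e^(−k₂t) = e^(−2.774) = 0.06242.
C_N = 0.459×5.83/(1.34−0.459) × (0.3867−0.06242) = 3.037×0.3243 = 0.9849 mol·L⁻¹.
C_M = C_{M0}e^(−k₁t) = 2.254 mol·L⁻¹, so C_P = C_{M0}−C_M−C_N = 2.591 mol·L⁻¹; C_N/C_P = 0.380.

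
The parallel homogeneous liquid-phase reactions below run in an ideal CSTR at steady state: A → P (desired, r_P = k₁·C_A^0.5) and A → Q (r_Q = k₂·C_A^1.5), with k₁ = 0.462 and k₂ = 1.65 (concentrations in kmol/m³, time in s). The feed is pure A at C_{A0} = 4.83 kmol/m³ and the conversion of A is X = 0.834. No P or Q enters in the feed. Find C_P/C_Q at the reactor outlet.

0.349

Exit C_A = C_{A0}(1−X) = 4.83×0.166 = 0.8018 kmol/m³.
A CSTR operates uniformly at the exit composition, giving r_P = 0.4137 and r_Q = 1.185 (each k·C_A^n at C_A = 0.8018).
Overall selectivity = C_P/C_Q = r_Pτ/(r_Qτ) = r_P/r_Q = 0.349.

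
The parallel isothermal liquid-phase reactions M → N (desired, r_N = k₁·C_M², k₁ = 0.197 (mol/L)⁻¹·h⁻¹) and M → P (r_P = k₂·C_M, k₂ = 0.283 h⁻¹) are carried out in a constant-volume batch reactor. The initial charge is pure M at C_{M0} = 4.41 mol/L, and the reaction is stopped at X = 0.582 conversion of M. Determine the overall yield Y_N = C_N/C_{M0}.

0.394

C_M = C_{M0}(1−X) = 1.843 mol/L.
Along a PFR/batch, dC_P/dC_M = −r_P/(r_N+r_P) = −k₂/(k₂+k₁·C_M).
Integrating from C_{M0} to C_M: C_P = (0.283/0.197)·ln[(0.283+0.197·4.41)/(0.283+0.197·1.84)] = 1.437·ln(1.152/0.6461) = 0.8304 mol/L.
Then C_N = (C_{M0}−C_M) − C_P = 2.567 − 0.8304 = 1.736 mol/L.
Y_N = C_N/C_{M0} = 1.736/4.41 = 0.394.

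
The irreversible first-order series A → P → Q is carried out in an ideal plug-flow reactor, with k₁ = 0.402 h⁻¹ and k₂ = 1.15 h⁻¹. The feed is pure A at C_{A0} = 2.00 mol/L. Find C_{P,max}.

Evaluating C_P at τ_opt = ln(k₂/k₁)/(k₂−k₁) gives C_{P,max}/C_{A0} = (k₁/k₂)^[k₂/(k₂−k₁)].
= (0.402/1.15)^(1.15/(1.15−0.402)) = (0.3496)^(1.537) = 0.1987.
C_{P,max} = 0.1987×2.00 = 0.397 mol/L.

0.397 mol/L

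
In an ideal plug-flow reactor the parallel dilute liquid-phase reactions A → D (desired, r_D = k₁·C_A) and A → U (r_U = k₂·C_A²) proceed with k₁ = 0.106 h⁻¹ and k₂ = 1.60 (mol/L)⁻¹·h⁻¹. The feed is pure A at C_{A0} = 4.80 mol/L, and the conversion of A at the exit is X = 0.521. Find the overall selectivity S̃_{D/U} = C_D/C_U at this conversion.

0.0195

C_A = C_{A0}(1−X) = 2.299 mol/L.
Along a PFR/batch, dC_D/dC_A = −r_D/(r_D+r_U) = −k₁/(k₁+k₂·C_A).
Integrating from C_{A0} to C_A: C_D = (0.106/1.60)·ln[(0.106+1.60·4.80)/(0.106+1.60·2.30)] = 0.06625·ln(7.786/3.785) = 0.04779 mol/L.
C_U = (C_{A0}−C_A)−C_D = 2.453 mol/L; S̃_{D/U} = 0.04779/2.453 = 0.0195.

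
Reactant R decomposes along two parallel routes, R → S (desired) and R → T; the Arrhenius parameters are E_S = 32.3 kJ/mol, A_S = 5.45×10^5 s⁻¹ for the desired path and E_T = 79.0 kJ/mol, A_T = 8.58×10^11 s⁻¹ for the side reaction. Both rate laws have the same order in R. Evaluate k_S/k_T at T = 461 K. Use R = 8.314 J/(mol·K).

With equal orders, S_{S/T} = k_S/k_T = (A_S/A_T)·exp[(E_T−E_S)/(RT)].
(E_T−E_S)/(RT) = (79.0−32.3)×10³/(8.314×461) = 46700/3833 = 12.18.
k_S/k_T = (5.45×10^5/8.58×10^11)·exp(12.18) = 6.352×10^-7 × 1.957×10^5 = 0.124.

0.124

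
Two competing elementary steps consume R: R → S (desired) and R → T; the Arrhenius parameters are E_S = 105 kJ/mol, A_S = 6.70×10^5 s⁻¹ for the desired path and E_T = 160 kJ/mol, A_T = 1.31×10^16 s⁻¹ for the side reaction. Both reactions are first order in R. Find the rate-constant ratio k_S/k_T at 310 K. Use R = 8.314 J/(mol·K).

0.0947

With equal orders, S_{S/T} = k_S/k_T = (A_S/A_T)·exp[(E_T−E_S)/(RT)].
(E_T−E_S)/(RT) = (160−105)×10³/(8.314×310) = 55000/2577 = 21.34.
k_S/k_T = (6.70×10^5/1.31×10^16)·exp(21.34) = 5.115×10^-11 × 1.853×10^9 = 0.0947.
Since E_S < E_T, lowering the temperature improves selectivity toward S.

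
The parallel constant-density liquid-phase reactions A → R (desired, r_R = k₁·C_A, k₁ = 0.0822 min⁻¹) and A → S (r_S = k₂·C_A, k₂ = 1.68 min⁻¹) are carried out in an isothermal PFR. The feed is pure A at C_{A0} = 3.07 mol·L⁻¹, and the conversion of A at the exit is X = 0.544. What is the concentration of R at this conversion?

0.0779 mol·L⁻¹

C_A = C_{A0}(1−X) = 1.400 mol·L⁻¹.
Both paths are first order in A, so the instantaneous fraction to R is constant: dC_R/d(−C_A) = k₁/(k₁+k₂) = 0.04665.
C_R = 0.04665·(C_{A0}−C_A) = 0.04665×1.670 = 0.0779 mol·L⁻¹.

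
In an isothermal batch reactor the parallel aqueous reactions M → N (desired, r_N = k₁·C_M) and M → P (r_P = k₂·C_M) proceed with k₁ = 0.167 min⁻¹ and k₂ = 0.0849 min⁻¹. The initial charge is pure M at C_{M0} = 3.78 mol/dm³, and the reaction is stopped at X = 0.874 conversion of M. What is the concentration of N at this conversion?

2.19 mol/dm³

C_M = C_{M0}(1−X) = 0.4763 mol/dm³.
Both paths are first order in M, so the instantaneous fraction to N is constant: dC_N/d(−C_M) = k₁/(k₁+k₂) = 0.6630.
C_N = 0.6630·(C_{M0}−C_M) = 0.6630×3.304 = 2.19 mol/dm³.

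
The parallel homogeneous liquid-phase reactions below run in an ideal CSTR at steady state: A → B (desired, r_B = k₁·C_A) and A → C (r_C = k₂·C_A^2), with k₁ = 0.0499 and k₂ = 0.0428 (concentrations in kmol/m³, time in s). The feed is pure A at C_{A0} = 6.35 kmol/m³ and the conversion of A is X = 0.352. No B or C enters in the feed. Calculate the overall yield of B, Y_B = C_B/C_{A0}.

Exit C_A = C_{A0}(1−X) = 6.35×0.648 = 4.115 kmol/m³.
Rates in a CSTR are evaluated at the outlet concentration: r_B = 0.0499×4.115 = 0.2053, r_C = 0.0428×4.115^2 = 0.7247.
Fraction of consumed A going to B: r_B/(r_B+r_C) = 0.2208.
C_B = 0.2208·C_{A0}·X = 0.2208×6.35×0.352 = 0.493 kmol/m³; Y_B = C_B/C_{A0} = 0.0777.

0.0777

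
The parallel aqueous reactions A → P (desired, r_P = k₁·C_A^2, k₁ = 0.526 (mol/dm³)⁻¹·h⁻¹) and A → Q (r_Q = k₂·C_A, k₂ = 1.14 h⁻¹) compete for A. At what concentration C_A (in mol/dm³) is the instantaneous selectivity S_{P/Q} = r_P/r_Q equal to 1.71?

S_{P/Q} = (k₁/k₂)·C_A ⇒ C_A = S·k₂/k₁.
= 1.71×1.14/0.526 = 3.71 mol/dm³.

3.71 mol/dm³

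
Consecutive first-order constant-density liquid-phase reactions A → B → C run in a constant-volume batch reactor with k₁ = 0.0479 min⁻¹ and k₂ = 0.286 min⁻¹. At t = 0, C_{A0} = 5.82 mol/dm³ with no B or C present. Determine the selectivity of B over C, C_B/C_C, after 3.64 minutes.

1.58

Solving the coupled first-order balances gives C_B(t) = [k₁/(k₂−k₁)]·C_{A0}·(e^(−k₁t) − e^(−k₂t)).
e^(−k₁t) = e^(−0.0479×3.64) = e^(−0.1744) = 0.8400; e^(−k₂t) = e^(−1.041) = 0.3531.
C_B = 0.0479×5.82/(0.286−0.0479) × (0.8400−0.3531) = 1.171×0.4869 = 0.5701 mol/dm³.
C_A = C_{A0}e^(−k₁t) = 4.889 mol/dm³, so C_C = C_{A0}−C_A−C_B = 0.3611 mol/dm³; C_B/C_C = 1.58.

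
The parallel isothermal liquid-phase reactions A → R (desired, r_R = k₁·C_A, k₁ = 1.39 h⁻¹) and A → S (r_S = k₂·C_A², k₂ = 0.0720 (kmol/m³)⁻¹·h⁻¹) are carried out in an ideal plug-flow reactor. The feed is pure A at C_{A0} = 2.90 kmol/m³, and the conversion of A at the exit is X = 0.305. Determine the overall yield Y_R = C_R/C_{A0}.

C_A = C_{A0}(1−X) = 2.016 kmol/m³.
Along a PFR/batch, dC_R/dC_A = −r_R/(r_R+r_S) = −k₁/(k₁+k₂·C_A).
Integrating from C_{A0} to C_A: C_R = (1.39/0.0720)·ln[(1.39+0.0720·2.90)/(1.39+0.0720·2.02)] = 19.31·ln(1.599/1.535) = 0.7847 kmol/m³.
Y_R = C_R/C_{A0} = 0.7847/2.90 = 0.271.

0.271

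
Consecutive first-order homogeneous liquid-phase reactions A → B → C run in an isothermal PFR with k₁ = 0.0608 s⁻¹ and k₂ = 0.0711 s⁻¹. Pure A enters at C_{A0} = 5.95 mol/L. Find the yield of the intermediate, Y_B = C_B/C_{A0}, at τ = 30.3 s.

0.251

Solving the coupled first-order balances gives C_B(τ) = [k₁/(k₂−k₁)]·C_{A0}·(e^(−k₁τ) − e^(−k₂τ)).
e^(−k₁τ) = e^(−0.0608×30.3) = e^(−1.842) = 0.1585; e^(−k₂τ) = e^(−2.154) = 0.1160.
C_B = 0.0608×5.95/(0.0711−0.0608) × (0.1585−0.1160) = 35.12×0.04248 = 1.492 mol/L.
Y_B = C_B/C_{A0} = 1.492/5.95 = 0.251.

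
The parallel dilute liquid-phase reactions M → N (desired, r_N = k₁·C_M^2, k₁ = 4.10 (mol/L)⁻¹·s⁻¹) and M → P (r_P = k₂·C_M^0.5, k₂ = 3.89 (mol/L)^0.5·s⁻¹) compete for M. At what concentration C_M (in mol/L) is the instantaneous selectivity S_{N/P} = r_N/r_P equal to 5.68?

S_{N/P} = (k₁/k₂)·C_M^1.5 ⇒ C_M = (S·k₂/k₁)^(1/1.5).
= (5.68×3.89/4.10)^(0.6667) = (5.389)^(0.6667) = 3.07 mol/L.

3.07 mol/L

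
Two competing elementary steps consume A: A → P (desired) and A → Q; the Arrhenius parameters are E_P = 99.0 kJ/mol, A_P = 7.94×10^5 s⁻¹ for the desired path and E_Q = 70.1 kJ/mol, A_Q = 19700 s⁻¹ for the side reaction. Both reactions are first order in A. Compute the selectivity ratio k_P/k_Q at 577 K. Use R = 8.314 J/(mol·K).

0.0975

Since both paths have the same order in A, the concentration cancels and S_{P/Q} = k_P/k_Q = (A_P/A_Q)·exp[(E_Q−E_P)/(RT)].
(E_Q−E_P)/(RT) = (70.1−99.0)×10³/(8.314×577) = -28900/4797 = -6.024.
k_P/k_Q = (7.94×10^5/19700)·exp(-6.024) = 40.30 × 0.002419 = 0.0975.
Since E_P > E_Q, raising the temperature improves selectivity toward P.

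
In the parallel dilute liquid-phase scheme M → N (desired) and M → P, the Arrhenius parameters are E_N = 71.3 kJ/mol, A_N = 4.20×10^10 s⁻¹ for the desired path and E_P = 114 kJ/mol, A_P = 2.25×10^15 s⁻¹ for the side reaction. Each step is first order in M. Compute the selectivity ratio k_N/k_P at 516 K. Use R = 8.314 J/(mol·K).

0.392

Since both paths have the same order in M, the concentration cancels and S_{N/P} = k_N/k_P = (A_N/A_P)·exp[(E_P−E_N)/(RT)].
(E_P−E_N)/(RT) = (114−71.3)×10³/(8.314×516) = 42700/4290 = 9.953.
k_N/k_P = (4.20×10^10/2.25×10^15)·exp(9.953) = 1.867×10^-5 × 21022 = 0.392.
Since E_N < E_P, lowering the temperature improves selectivity toward N.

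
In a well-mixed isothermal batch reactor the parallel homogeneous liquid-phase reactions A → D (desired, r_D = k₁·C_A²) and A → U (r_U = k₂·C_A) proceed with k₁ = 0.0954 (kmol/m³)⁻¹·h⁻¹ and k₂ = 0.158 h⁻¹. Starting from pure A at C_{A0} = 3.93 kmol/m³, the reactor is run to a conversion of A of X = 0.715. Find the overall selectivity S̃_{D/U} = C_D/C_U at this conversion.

1.43

C_A = C_{A0}(1−X) = 1.120 kmol/m³.
Along a PFR/batch, dC_U/dC_A = −r_U/(r_D+r_U) = −k₂/(k₂+k₁·C_A).
Integrating from C_{A0} to C_A: C_U = (0.158/0.0954)·ln[(0.158+0.0954·3.93)/(0.158+0.0954·1.12)] = 1.656·ln(0.5329/0.2649) = 1.158 kmol/m³.
Then C_D = (C_{A0}−C_A) − C_U = 2.810 − 1.158 = 1.652 kmol/m³.
S̃_{D/U} = C_D/C_U = 1.652/1.158 = 1.43.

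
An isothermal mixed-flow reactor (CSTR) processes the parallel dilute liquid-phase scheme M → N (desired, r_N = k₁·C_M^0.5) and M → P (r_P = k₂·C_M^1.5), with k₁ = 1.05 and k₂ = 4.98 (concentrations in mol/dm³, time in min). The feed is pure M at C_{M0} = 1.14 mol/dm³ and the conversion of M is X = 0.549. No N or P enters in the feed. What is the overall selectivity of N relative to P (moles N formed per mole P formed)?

0.410

Exit C_M = C_{M0}(1−X) = 1.14×0.451 = 0.5141 mol/dm³.
In a CSTR the entire volume is at exit conditions, so r_N = 1.05×0.5141^0.5 = 0.7529 and r_P = 4.98×0.5141^1.5 = 1.836.
Overall selectivity = C_N/C_P = r_Nτ/(r_Pτ) = r_N/r_P = 0.410.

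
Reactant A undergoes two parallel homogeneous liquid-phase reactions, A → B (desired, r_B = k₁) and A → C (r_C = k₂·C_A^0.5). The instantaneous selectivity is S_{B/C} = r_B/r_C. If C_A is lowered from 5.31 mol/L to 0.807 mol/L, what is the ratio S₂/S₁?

S_{B/C} = (k₁/k₂)·C_A^-0.5, so S₂/S₁ = (C_{A,2}/C_{A,1})^-0.5.
= (0.807/5.31)^(-0.5) = (0.1520)^(-0.5) = 2.57.
Selectivity toward B rises as C_A falls — low-concentration operation is favoured.

2.57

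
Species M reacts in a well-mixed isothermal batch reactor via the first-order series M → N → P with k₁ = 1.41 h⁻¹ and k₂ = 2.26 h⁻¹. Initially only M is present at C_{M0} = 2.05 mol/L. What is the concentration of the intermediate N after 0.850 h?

0.528 mol/L

For first-order series with pure M initially, C_N(t) = k₁C_{M0}/(k₂−k₁)·(e^(−k₁t) − e^(−k₂t)).
e^(−k₁t) = e^(−1.41×0.850) = e^(−1.198) = 0.3016; e^(−k₂t) = e^(−1.921) = 0.1465.
C_N = 1.41×2.05/(2.26−1.41) × (0.3016−0.1465) = 3.401×0.1552 = 0.5277 mol/L.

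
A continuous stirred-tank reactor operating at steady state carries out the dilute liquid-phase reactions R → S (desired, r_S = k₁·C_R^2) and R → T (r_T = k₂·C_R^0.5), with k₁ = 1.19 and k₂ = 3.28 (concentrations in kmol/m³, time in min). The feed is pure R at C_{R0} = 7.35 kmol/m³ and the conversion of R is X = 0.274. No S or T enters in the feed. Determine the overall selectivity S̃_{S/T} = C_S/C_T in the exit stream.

Exit C_R = C_{R0}(1−X) = 7.35×0.726 = 5.336 kmol/m³.
In a CSTR the entire volume is at exit conditions, so r_S = 1.19×5.336^2 = 33.88 and r_T = 3.28×5.336^0.5 = 7.577.
Overall selectivity = C_S/C_T = r_Sτ/(r_Tτ) = r_S/r_T = 4.47.

4.47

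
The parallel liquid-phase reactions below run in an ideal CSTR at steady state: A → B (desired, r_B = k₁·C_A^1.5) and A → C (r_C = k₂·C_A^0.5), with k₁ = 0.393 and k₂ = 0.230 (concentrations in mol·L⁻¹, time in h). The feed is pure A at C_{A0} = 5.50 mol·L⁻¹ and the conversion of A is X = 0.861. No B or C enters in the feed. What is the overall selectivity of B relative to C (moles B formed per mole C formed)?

1.31

Exit C_A = C_{A0}(1−X) = 5.50×0.139 = 0.7645 mol·L⁻¹.
In a CSTR the entire volume is at exit conditions, so r_B = 0.393×0.7645^1.5 = 0.2627 and r_C = 0.230×0.7645^0.5 = 0.2011.
Overall selectivity = C_B/C_C = r_Bτ/(r_Cτ) = r_B/r_C = 1.31.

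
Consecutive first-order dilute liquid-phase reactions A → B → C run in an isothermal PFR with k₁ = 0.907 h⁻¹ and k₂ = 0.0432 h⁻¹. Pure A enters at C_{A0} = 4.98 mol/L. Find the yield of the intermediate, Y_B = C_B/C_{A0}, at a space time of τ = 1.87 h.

0.776

For first-order series with pure A initially, C_B(τ) = k₁C_{A0}/(k₂−k₁)·(e^(−k₁τ) − e^(−k₂τ)).
e^(−k₁τ) = e^(−0.907×1.87) = e^(−1.696) = 0.1834; e^(−k₂τ) = e^(−0.08078) = 0.9224.
C_B = 0.907×4.98/(0.0432−0.907) × (0.1834−0.9224) = (-5.229)×(-0.7390) = 3.864 mol/L.
Y_B = C_B/C_{A0} = 3.864/4.98 = 0.776.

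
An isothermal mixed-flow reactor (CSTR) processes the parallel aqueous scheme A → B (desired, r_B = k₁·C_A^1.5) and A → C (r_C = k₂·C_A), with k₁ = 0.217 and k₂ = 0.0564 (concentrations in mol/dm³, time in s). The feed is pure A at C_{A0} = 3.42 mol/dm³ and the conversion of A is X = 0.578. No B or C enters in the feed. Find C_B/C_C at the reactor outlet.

Exit C_A = C_{A0}(1−X) = 3.42×0.422 = 1.443 mol/dm³.
In a CSTR the entire volume is at exit conditions, so r_B = 0.217×1.443^1.5 = 0.3762 and r_C = 0.0564×1.443 = 0.08140.
Overall selectivity = C_B/C_C = r_Bτ/(r_Cτ) = r_B/r_C = 4.62.

4.62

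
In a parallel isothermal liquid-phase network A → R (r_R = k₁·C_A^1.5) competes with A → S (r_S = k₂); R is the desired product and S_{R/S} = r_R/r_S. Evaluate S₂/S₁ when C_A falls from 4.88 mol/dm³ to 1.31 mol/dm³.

0.139

S_{R/S} = (k₁/k₂)·C_A^1.5, so S₂/S₁ = (C_{A,2}/C_{A,1})^1.5.
= (1.31/4.88)^1.5 = (0.2684)^1.5 = 0.139.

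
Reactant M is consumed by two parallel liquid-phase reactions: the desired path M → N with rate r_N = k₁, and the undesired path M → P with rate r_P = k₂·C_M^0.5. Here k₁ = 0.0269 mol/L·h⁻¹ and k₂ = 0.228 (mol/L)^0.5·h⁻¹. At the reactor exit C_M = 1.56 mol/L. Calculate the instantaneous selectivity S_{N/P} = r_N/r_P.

0.0945

S_{N/P} = r_N/r_P = (k₁)/(k₂·C_M^0.5) = (k₁/k₂)·C_M^-0.5.
= (0.0269) / (0.228×1.560^0.5) = 0.02690/0.2848 = 0.0945.
The undesired path is higher order in M, so low C_M (CSTR or dilute feed) favours N.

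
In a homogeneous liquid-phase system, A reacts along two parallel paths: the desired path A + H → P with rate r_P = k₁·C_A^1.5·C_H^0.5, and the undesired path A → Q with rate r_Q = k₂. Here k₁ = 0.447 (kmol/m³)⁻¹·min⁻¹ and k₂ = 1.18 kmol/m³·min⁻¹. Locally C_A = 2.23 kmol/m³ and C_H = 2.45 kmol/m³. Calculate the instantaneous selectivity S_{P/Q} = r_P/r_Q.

S_{P/Q} = r_P/r_Q = (k₁·C_A^1.5·C_H^0.5)/(k₂) = (k₁/k₂)·C_A^1.5·C_H^0.5.
= (0.447×2.230^1.5×2.450^0.5) / (1.18) = 2.330/1.180 = 1.97.
Since the desired path is higher order in A, keeping C_A high (PFR or concentrated feed) favours P.

1.97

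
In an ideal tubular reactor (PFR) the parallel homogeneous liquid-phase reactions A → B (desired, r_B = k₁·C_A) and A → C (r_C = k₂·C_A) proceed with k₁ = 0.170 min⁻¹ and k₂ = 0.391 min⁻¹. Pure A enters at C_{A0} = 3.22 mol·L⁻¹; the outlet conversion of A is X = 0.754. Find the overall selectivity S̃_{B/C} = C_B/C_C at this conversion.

C_A = C_{A0}(1−X) = 0.7921 mol·L⁻¹.
Both paths are first order in A, so the instantaneous fraction to B is constant: dC_B/d(−C_A) = k₁/(k₁+k₂) = 0.3030.
C_B = 0.3030·(C_{A0}−C_A) = 0.3030×2.428 = 0.736 mol·L⁻¹.
C_C = (C_{A0}−C_A)−C_B = 1.692 mol·L⁻¹; S̃_{B/C} = 0.7357/1.692 = 0.435.

0.435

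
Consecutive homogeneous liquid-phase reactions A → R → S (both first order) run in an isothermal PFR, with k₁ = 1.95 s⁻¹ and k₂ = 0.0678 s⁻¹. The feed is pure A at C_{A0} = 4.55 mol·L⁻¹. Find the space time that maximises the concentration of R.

1.78 s

Setting dC_R/dτ = 0 gives τ_opt = ln(k₂/k₁)/(k₂−k₁).
= ln(0.0678/1.95)/(0.0678−1.95) = ln(0.03477)/-1.882 = -3.359/-1.882 = 1.78 s.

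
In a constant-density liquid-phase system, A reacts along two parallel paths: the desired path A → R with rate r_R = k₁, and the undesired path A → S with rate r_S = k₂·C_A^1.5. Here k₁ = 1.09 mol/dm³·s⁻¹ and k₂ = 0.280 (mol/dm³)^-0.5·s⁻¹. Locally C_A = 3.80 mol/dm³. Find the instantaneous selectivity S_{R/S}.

S_{R/S} = r_R/r_S = (k₁)/(k₂·C_A^1.5) = (k₁/k₂)·C_A^-1.5.
= (1.09) / (0.280×3.800^1.5) = 1.090/2.074 = 0.526.
The undesired path is higher order in A, so low C_A (CSTR or dilute feed) favours R.

0.526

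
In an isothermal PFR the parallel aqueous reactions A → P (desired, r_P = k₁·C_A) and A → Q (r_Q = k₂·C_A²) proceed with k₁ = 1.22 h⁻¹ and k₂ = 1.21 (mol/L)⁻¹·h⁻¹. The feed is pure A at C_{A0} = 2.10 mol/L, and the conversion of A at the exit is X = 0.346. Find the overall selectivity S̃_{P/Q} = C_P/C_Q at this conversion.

C_A = C_{A0}(1−X) = 1.373 mol/L.
Along a PFR/batch, dC_P/dC_A = −r_P/(r_P+r_Q) = −k₁/(k₁+k₂·C_A).
Integrating from C_{A0} to C_A: C_P = (1.22/1.21)·ln[(1.22+1.21·2.10)/(1.22+1.21·1.37)] = 1.008·ln(3.761/2.882) = 0.2685 mol/L.
C_Q = (C_{A0}−C_A)−C_P = 0.4581 mol/L; S̃_{P/Q} = 0.2685/0.4581 = 0.586.

0.586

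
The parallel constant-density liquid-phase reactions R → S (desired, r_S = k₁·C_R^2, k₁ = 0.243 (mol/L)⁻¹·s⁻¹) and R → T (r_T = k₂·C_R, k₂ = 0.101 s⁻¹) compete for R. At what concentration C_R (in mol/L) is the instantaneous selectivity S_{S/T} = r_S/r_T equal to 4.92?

S_{S/T} = (k₁/k₂)·C_R ⇒ C_R = S·k₂/k₁.
= 4.92×0.101/0.243 = 2.04 mol/L.

2.04 mol/L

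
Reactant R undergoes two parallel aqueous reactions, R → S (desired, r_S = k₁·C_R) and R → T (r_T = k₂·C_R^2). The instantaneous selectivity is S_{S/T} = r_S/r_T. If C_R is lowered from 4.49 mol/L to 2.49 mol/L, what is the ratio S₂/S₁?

S_{S/T} = (k₁/k₂)·C_R⁻¹, so S₂/S₁ = (C_{R,2}/C_{R,1})⁻¹.
= 4.49/2.49 = 1.80.

1.80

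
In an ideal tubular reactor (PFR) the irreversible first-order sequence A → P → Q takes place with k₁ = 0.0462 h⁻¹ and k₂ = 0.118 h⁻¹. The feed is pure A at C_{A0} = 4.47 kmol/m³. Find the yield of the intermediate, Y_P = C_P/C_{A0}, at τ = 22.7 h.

0.181

The intermediate concentration in a first-order A→B→C sequence is C_P = k₁C_{A0}(e^(−k₁τ) − e^(−k₂τ))/(k₂−k₁).
e^(−k₁τ) = e^(−0.0462×22.7) = e^(−1.049) = 0.3504; e^(−k₂τ) = e^(−2.679) = 0.06866.
C_P = 0.0462×4.47/(0.118−0.0462) × (0.3504−0.06866) = 2.876×0.2817 = 0.8103 kmol/m³.
Y_P = C_P/C_{A0} = 0.8103/4.47 = 0.181.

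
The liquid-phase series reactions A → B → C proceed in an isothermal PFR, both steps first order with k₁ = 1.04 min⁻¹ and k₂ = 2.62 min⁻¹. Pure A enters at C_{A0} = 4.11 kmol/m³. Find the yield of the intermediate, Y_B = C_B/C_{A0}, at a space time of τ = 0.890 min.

0.197

The intermediate concentration in a first-order A→B→C sequence is C_B = k₁C_{A0}(e^(−k₁τ) − e^(−k₂τ))/(k₂−k₁).
e^(−k₁τ) = e^(−1.04×0.890) = e^(−0.9256) = 0.3963; e^(−k₂τ) = e^(−2.332) = 0.09712.
C_B = 1.04×4.11/(2.62−1.04) × (0.3963−0.09712) = 2.705×0.2992 = 0.8094 kmol/m³.
Y_B = C_B/C_{A0} = 0.8094/4.11 = 0.197.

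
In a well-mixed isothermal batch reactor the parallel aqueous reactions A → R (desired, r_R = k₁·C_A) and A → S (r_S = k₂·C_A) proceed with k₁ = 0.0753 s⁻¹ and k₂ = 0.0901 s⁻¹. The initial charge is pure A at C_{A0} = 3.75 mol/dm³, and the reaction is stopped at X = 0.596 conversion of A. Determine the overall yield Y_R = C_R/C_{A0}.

0.271

C_A = C_{A0}(1−X) = 1.515 mol/dm³.
Both paths are first order in A, so the instantaneous fraction to R is constant: dC_R/d(−C_A) = k₁/(k₁+k₂) = 0.4553.
C_R = 0.4553·(C_{A0}−C_A) = 0.4553×2.235 = 1.02 mol/dm³.
Y_R = C_R/C_{A0} = 1.018/3.75 = 0.271.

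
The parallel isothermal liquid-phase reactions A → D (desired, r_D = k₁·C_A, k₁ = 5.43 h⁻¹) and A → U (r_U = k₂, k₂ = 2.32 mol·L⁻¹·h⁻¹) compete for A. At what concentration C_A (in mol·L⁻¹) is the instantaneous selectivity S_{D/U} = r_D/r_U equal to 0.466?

0.199 mol·L⁻¹

S_{D/U} = (k₁/k₂)·C_A ⇒ C_A = S·k₂/k₁.
= 0.466×2.32/5.43 = 0.199 mol·L⁻¹.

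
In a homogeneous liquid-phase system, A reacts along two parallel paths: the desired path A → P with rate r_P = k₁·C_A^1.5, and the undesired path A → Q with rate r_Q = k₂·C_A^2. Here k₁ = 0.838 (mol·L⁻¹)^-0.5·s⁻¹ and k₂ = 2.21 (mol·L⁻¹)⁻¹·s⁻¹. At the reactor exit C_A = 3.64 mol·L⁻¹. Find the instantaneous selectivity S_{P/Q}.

S_{P/Q} = r_P/r_Q = (k₁·C_A^1.5)/(k₂·C_A^2) = (k₁/k₂)·C_A^-0.5.
= (0.838×3.640^1.5) / (2.21×3.640^2) = 5.820/29.28 = 0.199.
The undesired path is higher order in A, so low C_A (CSTR or dilute feed) favours P.

0.199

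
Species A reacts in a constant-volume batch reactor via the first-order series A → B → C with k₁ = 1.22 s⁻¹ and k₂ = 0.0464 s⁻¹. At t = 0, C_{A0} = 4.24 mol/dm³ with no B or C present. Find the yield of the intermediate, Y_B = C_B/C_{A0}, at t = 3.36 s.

For first-order series with pure A initially, C_B(t) = k₁C_{A0}/(k₂−k₁)·(e^(−k₁t) − e^(−k₂t)).
e^(−k₁t) = e^(−1.22×3.36) = e^(−4.099) = 0.01659; e^(−k₂t) = e^(−0.1559) = 0.8556.
C_B = 1.22×4.24/(0.0464−1.22) × (0.01659−0.8556) = (-4.408)×(-0.8391) = 3.698 mol/dm³.
Y_B = C_B/C_{A0} = 3.698/4.24 = 0.872.

0.872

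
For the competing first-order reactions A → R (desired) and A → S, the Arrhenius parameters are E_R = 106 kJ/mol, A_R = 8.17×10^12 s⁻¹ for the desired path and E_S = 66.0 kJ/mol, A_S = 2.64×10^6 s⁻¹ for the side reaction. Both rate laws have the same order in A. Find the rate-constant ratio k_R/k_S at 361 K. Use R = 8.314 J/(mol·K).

5.04

With equal orders, S_{R/S} = k_R/k_S = (A_R/A_S)·exp[(E_S−E_R)/(RT)].
(E_S−E_R)/(RT) = (66.0−106)×10³/(8.314×361) = -40000/3001 = -13.33.
k_R/k_S = (8.17×10^12/2.64×10^6)·exp(-13.33) = 3.095×10^6 × 1.629×10^-6 = 5.04.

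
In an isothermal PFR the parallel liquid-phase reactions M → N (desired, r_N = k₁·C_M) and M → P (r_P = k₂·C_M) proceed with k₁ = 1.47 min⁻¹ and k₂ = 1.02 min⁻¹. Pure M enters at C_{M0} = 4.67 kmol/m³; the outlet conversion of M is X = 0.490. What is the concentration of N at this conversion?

C_M = C_{M0}(1−X) = 2.382 kmol/m³.
Both paths are first order in M, so the instantaneous fraction to N is constant: dC_N/d(−C_M) = k₁/(k₁+k₂) = 0.5904.
C_N = 0.5904·(C_{M0}−C_M) = 0.5904×2.288 = 1.35 kmol/m³.

1.35 kmol/m³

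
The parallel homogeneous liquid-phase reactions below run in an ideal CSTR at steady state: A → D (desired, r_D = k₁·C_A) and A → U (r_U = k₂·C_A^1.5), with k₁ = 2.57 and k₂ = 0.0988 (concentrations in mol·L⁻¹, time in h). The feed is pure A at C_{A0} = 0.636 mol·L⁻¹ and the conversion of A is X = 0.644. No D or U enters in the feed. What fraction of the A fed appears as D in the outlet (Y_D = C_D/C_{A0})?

Exit C_A = C_{A0}(1−X) = 0.636×0.356 = 0.2264 mol·L⁻¹.
Rates in a CSTR are evaluated at the outlet concentration: r_D = 2.57×0.2264 = 0.5819, r_U = 0.0988×0.2264^1.5 = 0.01064.
Fraction of consumed A going to D: r_D/(r_D+r_U) = 0.9820.
C_D = 0.9820·C_{A0}·X = 0.9820×0.636×0.644 = 0.402 mol·L⁻¹; Y_D = C_D/C_{A0} = 0.632.

0.632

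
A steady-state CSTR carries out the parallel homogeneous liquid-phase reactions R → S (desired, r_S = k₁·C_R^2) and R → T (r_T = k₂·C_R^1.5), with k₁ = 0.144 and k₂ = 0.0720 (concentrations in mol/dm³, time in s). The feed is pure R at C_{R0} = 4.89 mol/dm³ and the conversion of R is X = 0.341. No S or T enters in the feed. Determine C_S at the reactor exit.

1.30 mol/dm³

Exit C_R = C_{R0}(1−X) = 4.89×0.659 = 3.223 mol/dm³.
Rates in a CSTR are evaluated at the outlet concentration: r_S = 0.144×3.223^2 = 1.495, r_T = 0.0720×3.223^1.5 = 0.4165.
Fraction of consumed R going to S: r_S/(r_S+r_T) = 0.7821.
C_S = 0.7821·C_{R0}·X = 0.7821×4.89×0.341 = 1.30 mol/dm³.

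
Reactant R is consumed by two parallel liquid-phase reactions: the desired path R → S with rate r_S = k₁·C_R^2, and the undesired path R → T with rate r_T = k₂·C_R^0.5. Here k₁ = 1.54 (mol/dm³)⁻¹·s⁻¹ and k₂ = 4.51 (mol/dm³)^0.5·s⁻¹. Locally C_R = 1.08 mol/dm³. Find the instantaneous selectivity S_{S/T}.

0.383

S_{S/T} = r_S/r_T = (k₁·C_R^2)/(k₂·C_R^0.5) = (k₁/k₂)·C_R^1.5.
= (1.54×1.080^2) / (4.51×1.080^0.5) = 1.796/4.687 = 0.383.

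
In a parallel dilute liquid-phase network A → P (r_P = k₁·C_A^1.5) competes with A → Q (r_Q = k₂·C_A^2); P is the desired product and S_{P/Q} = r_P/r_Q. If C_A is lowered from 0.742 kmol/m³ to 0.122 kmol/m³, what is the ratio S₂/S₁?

S_{P/Q} = (k₁/k₂)·C_A^-0.5, so S₂/S₁ = (C_{A,2}/C_{A,1})^-0.5.
= (0.122/0.742)^(-0.5) = (0.1644)^(-0.5) = 2.47.

2.47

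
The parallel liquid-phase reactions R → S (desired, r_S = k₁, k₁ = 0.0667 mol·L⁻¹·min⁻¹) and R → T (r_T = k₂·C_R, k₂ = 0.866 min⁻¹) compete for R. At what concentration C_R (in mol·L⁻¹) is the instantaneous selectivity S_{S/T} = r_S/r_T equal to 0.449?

S_{S/T} = (k₁/k₂)·C_R⁻¹ ⇒ C_R = (S·k₂/k₁)^(-1).
= (0.449×0.866/0.0667)^(-1) = (5.830)^(-1) = 0.172 mol·L⁻¹.

0.172 mol·L⁻¹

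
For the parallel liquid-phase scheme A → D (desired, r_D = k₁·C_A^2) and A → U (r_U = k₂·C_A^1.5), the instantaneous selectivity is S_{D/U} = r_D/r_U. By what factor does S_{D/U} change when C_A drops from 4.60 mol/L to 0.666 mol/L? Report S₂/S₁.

0.381

S_{D/U} = (k₁/k₂)·C_A^0.5, so S₂/S₁ = (C_{A,2}/C_{A,1})^0.5.
= (0.666/4.60)^0.5 = (0.1448)^0.5 = 0.381.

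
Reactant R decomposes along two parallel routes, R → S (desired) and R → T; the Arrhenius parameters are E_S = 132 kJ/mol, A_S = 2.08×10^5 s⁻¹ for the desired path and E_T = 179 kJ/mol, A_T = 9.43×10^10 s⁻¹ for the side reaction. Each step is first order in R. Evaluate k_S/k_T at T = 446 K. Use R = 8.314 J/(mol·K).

k_S/k_T = (A_S/A_T)·exp[−(E_S−E_T)/(RT)] = (A_S/A_T)·exp[(E_T−E_S)/(RT)].
(E_T−E_S)/(RT) = (179−132)×10³/(8.314×446) = 47000/3708 = 12.68.
k_S/k_T = (2.08×10^5/9.43×10^10)·exp(12.68) = 2.206×10^-6 × 3.197×10^5 = 0.705.

0.705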